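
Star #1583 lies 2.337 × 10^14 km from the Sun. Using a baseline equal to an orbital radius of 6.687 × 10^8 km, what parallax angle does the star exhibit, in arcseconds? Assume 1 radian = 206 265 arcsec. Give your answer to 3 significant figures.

0.590 arcsec

θ ≈ B/d = (6.687 × 10^8) / (2.337 × 10^14) = 2.8614 × 10^-6 rad.
In arcseconds: 2.8614 × 10^-6 × 206265 = 0.59021″.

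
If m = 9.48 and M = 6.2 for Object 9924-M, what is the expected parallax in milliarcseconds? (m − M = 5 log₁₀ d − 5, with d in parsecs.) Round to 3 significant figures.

m − M = 9.48 − 6.2 = 3.28.
d = 10^((m−M)/5 + 1) = 10^1.656 = 45.29 pc.
p = 1/d = 1/45.29 = 0.02208 arcsec = 22.08 mas.

22.1 mas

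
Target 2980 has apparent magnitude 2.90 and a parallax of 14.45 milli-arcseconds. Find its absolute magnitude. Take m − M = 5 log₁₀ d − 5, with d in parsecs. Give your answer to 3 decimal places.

d = 1/p = 1/0.01445″ = 69.204 pc.
m − M = 5 log₁₀(69.204) − 5 = 9.2007 − 5 = 4.2007.
M = m − (m − M) = 2.90 − 4.2007 = -1.301.

M = -1.301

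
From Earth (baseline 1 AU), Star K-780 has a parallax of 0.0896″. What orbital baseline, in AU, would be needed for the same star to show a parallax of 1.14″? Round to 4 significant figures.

12.72 AU

Parallax scales linearly with baseline: p ∝ B, so B = p_target / p_Earth × 1 AU.
B = 1.14 / 0.0896 = 12.723 AU.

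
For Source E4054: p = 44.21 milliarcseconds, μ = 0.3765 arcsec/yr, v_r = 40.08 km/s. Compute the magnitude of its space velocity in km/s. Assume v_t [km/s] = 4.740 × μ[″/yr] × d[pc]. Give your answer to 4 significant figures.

56.88 km/s

d = 1/p = 1/0.04421″ = 22.619 pc.
v_t = 4.740 μ d = 4.740 × 0.3765 × 22.619 = 40.366 km/s.
v = √(v_r² + v_t²) = √(40.08² + 40.366²) = √3235.82 = 56.884 km/s.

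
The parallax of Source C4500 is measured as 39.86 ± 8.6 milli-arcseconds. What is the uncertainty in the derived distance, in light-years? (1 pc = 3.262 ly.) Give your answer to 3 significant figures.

17.7 ly

d = 1/p, so σ_d = σ_p / p².
σ_d = 0.00860 / (0.03986)² = 0.00860 / 0.0015888 = 5.4129 pc = 5.4129 × 3.262 ly = 17.657 ly.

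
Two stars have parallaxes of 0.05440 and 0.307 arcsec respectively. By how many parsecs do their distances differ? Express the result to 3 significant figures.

15.1 pc

d_A = 1/0.05440″ = 18.382 pc; d_B = 1/0.3070″ = 3.2573 pc.
|d_B − d_A| = |3.2573 − 18.382| = 15.125 pc.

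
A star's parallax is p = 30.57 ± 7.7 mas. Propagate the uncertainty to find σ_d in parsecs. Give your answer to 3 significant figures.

8.24 pc

d = 1/p, so σ_d = σ_p / p².
σ_d = 0.00770 / (0.03057)² = 0.00770 / 0.00093452 = 8.2395 pc.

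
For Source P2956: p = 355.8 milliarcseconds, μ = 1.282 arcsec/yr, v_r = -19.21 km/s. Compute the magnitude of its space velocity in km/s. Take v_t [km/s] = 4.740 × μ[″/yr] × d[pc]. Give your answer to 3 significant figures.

d = 1/p = 1/0.3558″ = 2.8106 pc.
v_t = 4.740 μ d = 4.740 × 1.282 × 2.8106 = 17.079 km/s.
v = √(v_r² + v_t²) = √((-19.21)² + 17.079²) = √660.716 = 25.704 km/s.

25.7 km/s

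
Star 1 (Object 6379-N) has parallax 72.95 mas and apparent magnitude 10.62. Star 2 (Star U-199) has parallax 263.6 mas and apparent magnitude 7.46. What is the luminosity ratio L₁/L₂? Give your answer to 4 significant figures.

d₁ = 1/p₁ = 1/0.07295″ = 13.708 pc; d₂ = 1/p₂ = 1/0.2636″ = 3.7936 pc.
M₁ = m₁ − 5 log₁₀ d₁ + 5 = 10.62 − 5.6849 + 5 = 9.9351.
M₂ = 7.46 − 2.8953 + 5 = 9.5647.
L₁/L₂ = 10^(0.4(M₂ − M₁)) = 10^(0.4 × (-0.3704)) = 10^(-0.14816) = 0.71095.

L₁/L₂ = 0.7110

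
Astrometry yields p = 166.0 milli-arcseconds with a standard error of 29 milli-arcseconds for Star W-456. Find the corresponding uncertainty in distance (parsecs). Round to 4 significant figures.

d = 1/p, so σ_d = σ_p / p².
σ_d = 0.0290 / (0.1660)² = 0.0290 / 0.027556 = 1.0524 pc.

1.052 pc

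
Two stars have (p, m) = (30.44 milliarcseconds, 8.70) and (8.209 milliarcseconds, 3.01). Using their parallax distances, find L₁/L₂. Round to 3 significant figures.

L₁/L₂ = 0.000385

d₁ = 1/p₁ = 1/0.03044″ = 32.852 pc; d₂ = 1/p₂ = 1/0.008209″ = 121.82 pc.
M₁ = m₁ − 5 log₁₀ d₁ + 5 = 8.70 − 7.5828 + 5 = 6.1172.
M₂ = 3.01 − 10.4286 + 5 = -2.4186.
L₁/L₂ = 10^(0.4(M₂ − M₁)) = 10^(0.4 × (-8.5358)) = 10^(-3.41432) = 0.00038519.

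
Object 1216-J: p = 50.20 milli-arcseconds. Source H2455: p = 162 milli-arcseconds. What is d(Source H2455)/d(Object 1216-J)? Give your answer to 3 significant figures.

Since d = 1/p, d_B/d_A = p_A/p_B.
= 50.20 / 162 = 0.30988.

0.310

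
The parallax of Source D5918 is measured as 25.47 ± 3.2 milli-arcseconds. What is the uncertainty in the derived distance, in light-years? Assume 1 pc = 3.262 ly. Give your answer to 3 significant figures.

d = 1/p, so σ_d = σ_p / p².
σ_d = 0.00320 / (0.02547)² = 0.00320 / 0.00064872 = 4.9328 pc = 4.9328 × 3.262 ly = 16.091 ly.

16.1 ly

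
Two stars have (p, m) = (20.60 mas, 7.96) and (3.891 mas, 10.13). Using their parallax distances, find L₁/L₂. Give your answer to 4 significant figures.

d₁ = 1/p₁ = 1/0.02060″ = 48.544 pc; d₂ = 1/p₂ = 1/0.003891″ = 257 pc.
M₁ = m₁ − 5 log₁₀ d₁ + 5 = 7.96 − 8.4307 + 5 = 4.5293.
M₂ = 10.13 − 12.0497 + 5 = 3.0803.
L₁/L₂ = 10^(0.4(M₂ − M₁)) = 10^(0.4 × (-1.4490)) = 10^(-0.57960) = 0.26327.

L₁/L₂ = 0.2633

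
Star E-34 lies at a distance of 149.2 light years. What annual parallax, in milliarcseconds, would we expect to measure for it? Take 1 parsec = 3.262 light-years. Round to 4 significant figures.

21.86 mas

d = 149.2 ly ÷ 3.262 = 45.739 pc.
p = 1/d = 1/45.739 = 0.021863 arcsec.
= 0.021863 × 1000 = 21.863 mas.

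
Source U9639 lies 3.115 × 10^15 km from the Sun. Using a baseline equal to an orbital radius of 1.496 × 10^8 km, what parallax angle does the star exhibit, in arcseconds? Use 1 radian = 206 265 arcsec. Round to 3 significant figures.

0.00991 arcsec

θ ≈ B/d = (1.496 × 10^8) / (3.115 × 10^15) = 4.8026 × 10^-8 rad.
In arcseconds: 4.8026 × 10^-8 × 206265 = 0.0099061″.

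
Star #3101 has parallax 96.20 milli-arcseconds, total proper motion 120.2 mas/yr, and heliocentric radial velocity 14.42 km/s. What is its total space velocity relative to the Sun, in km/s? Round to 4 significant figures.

d = 1/p = 1/0.09620″ = 10.395 pc.
μ = 120.2 mas/yr = 0.1202 ″/yr.
v_t = 4.740 μ d = 4.740 × 0.1202 × 10.395 = 5.9225 km/s.
v = √(v_r² + v_t²) = √(14.42² + 5.9225²) = √243.012 = 15.589 km/s.

15.59 km/s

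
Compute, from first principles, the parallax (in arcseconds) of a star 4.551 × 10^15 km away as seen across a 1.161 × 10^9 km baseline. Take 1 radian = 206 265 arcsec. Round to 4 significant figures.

θ ≈ B/d = (1.161 × 10^9) / (4.551 × 10^15) = 2.5511 × 10^-7 rad.
In arcseconds: 2.5511 × 10^-7 × 206265 = 0.05262″.

0.05262 arcsec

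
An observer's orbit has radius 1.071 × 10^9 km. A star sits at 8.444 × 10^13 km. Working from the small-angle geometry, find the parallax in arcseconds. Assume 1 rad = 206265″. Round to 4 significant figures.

2.616 arcsec

θ ≈ B/d = (1.071 × 10^9) / (8.444 × 10^13) = 1.2684 × 10^-5 rad.
In arcseconds: 1.2684 × 10^-5 × 206265 = 2.6163″.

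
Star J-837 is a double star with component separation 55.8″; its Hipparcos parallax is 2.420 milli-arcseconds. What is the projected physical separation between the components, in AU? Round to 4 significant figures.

23060 AU

d = 1/p = 1/0.002420″ = 413.22 pc.
At distance d (pc), an angle of θ arcsec spans θ·d AU: s = 55.8 × 413.22 = 23058 AU.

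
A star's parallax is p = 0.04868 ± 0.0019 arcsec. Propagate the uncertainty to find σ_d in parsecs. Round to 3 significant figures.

d = 1/p, so σ_d = σ_p / p².
σ_d = 0.00190 / (0.04868)² = 0.00190 / 0.0023697 = 0.80179 pc.

0.802 pc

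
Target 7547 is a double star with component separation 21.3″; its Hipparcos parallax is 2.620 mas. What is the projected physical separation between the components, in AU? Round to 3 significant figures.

d = 1/p = 1/0.002620″ = 381.68 pc.
At distance d (pc), an angle of θ arcsec spans θ·d AU: s = 21.3 × 381.68 = 8129.8 AU.

8130 AU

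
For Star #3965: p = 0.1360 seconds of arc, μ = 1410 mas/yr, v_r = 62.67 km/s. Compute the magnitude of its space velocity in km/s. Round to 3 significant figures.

d = 1/p = 1/0.1360″ = 7.3529 pc.
μ = 1410 mas/yr = 1.410 ″/yr.
v_t = 4.740 μ d = 4.740 × 1.410 × 7.3529 = 49.142 km/s.
v = √(v_r² + v_t²) = √(62.67² + 49.142²) = √6342.47 = 79.64 km/s.

79.6 km/s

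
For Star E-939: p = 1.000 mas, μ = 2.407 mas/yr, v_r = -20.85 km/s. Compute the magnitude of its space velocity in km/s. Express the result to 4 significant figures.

d = 1/p = 1/0.001000″ = 1000 pc.
μ = 2.407 mas/yr = 0.002407 ″/yr.
v_t = 4.740 μ d = 4.740 × 0.002407 × 1000 = 11.409 km/s.
v = √(v_r² + v_t²) = √((-20.85)² + 11.409²) = √564.888 = 23.767 km/s.

23.77 km/s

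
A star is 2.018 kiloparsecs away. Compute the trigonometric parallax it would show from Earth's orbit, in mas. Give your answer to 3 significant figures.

0.496 mas

d = 2.018 kpc = 2018 pc.
p = 1/d = 1/2018 = 0.00049554 arcsec.
= 0.00049554 × 1000 = 0.49554 mas.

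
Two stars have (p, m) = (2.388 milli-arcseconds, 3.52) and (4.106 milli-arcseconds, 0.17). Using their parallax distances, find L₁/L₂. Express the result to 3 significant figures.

L₁/L₂ = 0.135

d₁ = 1/p₁ = 1/0.002388″ = 418.76 pc; d₂ = 1/p₂ = 1/0.004106″ = 243.55 pc.
M₁ = m₁ − 5 log₁₀ d₁ + 5 = 3.52 − 13.1098 + 5 = -4.5898.
M₂ = 0.17 − 11.9329 + 5 = -6.7629.
L₁/L₂ = 10^(0.4(M₂ − M₁)) = 10^(0.4 × (-2.1731)) = 10^(-0.86924) = 0.13513.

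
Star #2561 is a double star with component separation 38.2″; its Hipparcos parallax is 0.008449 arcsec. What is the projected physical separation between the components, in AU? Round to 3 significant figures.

d = 1/p = 1/0.008449″ = 118.36 pc.
At distance d (pc), an angle of θ arcsec spans θ·d AU: s = 38.2 × 118.36 = 4521.4 AU.

4520 AU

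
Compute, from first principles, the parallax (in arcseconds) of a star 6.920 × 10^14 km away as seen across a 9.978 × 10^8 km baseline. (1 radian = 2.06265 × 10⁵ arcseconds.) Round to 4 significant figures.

θ ≈ B/d = (9.978 × 10^8) / (6.920 × 10^14) = 1.4419 × 10^-6 rad.
In arcseconds: 1.4419 × 10^-6 × 206265 = 0.29741″.

0.2974 arcsec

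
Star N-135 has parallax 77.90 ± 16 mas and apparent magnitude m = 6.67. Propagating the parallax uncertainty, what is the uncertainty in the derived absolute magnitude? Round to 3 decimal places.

M = m − 5 log₁₀ d + 5 = m + 5 log₁₀ p + 5, so ∂M/∂p = 5/(p ln 10).
σ_M = (5/ln 10) · (σ_p/p) = 2.1715 × 16/77.90 = 2.1715 × 0.20539 = 0.446.

σ_M = 0.446 mag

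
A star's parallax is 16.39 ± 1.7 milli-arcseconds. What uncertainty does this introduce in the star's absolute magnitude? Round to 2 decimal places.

M = m − 5 log₁₀ d + 5 = m + 5 log₁₀ p + 5, so ∂M/∂p = 5/(p ln 10).
σ_M = (5/ln 10) · (σ_p/p) = 2.1715 × 1.7/16.39 = 2.1715 × 0.10372 = 0.22523.

σ_M = 0.23 mag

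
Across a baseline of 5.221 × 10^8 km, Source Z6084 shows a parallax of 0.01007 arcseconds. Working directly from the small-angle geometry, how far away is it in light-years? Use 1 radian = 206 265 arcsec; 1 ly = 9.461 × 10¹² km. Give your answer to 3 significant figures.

θ = 0.01007″ = 0.01007/206265 = 4.8821 × 10^-8 rad.
d = B/θ = (5.221 × 10^8) / (4.8821 × 10^-8) = 1.0694 × 10^16 km = (1.0694 × 10^16) / (9.461 × 10^12) ly = 1130.3 ly.

1130 ly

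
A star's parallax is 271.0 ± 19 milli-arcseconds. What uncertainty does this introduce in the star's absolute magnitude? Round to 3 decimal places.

σ_M = 0.152 mag

M = m − 5 log₁₀ d + 5 = m + 5 log₁₀ p + 5, so ∂M/∂p = 5/(p ln 10).
σ_M = (5/ln 10) · (σ_p/p) = 2.1715 × 19/271.0 = 2.1715 × 0.070111 = 0.15225.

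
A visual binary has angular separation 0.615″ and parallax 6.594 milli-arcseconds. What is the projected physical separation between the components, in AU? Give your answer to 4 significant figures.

93.27 AU

d = 1/p = 1/0.006594″ = 151.65 pc.
At distance d (pc), an angle of θ arcsec spans θ·d AU: s = 0.615 × 151.65 = 93.265 AU.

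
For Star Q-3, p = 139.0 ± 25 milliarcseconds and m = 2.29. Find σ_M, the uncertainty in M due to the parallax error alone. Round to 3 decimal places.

M = m − 5 log₁₀ d + 5 = m + 5 log₁₀ p + 5, so ∂M/∂p = 5/(p ln 10).
σ_M = (5/ln 10) · (σ_p/p) = 2.1715 × 25/139.0 = 2.1715 × 0.17986 = 0.39057.

σ_M = 0.391 mag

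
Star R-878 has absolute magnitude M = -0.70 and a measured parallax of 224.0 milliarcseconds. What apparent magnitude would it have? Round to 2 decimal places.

m = -2.45

d = 1/p = 1/0.2240″ = 4.4643 pc.
m − M = 5 log₁₀ d − 5 = 5 log₁₀(4.4643) − 5 = 3.2488 − 5 = -1.7512.
m = M + (m − M) = -0.70 + (-1.7512) = -2.45.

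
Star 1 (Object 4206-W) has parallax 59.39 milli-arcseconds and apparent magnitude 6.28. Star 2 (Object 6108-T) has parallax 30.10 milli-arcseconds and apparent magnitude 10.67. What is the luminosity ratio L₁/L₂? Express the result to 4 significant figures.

d₁ = 1/p₁ = 1/0.05939″ = 16.838 pc; d₂ = 1/p₂ = 1/0.03010″ = 33.223 pc.
M₁ = m₁ − 5 log₁₀ d₁ + 5 = 6.28 − 6.1315 + 5 = 5.1485.
M₂ = 10.67 − 7.6072 + 5 = 8.0628.
L₁/L₂ = 10^(0.4(M₂ − M₁)) = 10^(0.4 × 2.9143) = 10^1.16572 = 14.646.

L₁/L₂ = 14.65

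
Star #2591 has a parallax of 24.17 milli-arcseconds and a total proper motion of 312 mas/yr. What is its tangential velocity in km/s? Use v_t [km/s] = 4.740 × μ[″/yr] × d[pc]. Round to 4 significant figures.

61.19 km/s

d = 1/p = 1/0.02417″ = 41.374 pc.
μ = 312 mas/yr = 0.312 ″/yr.
v_t = 4.74 × μ × d = 4.74 × 0.312 × 41.374 = 61.187 km/s.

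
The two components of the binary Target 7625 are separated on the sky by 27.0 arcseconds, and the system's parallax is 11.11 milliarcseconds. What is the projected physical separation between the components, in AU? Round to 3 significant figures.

d = 1/p = 1/0.01111″ = 90.009 pc.
At distance d (pc), an angle of θ arcsec spans θ·d AU: s = 27.0 × 90.009 = 2430.2 AU.

2430 AU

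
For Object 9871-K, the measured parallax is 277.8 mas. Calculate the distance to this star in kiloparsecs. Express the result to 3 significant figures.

p = 277.8 mas = 0.2778 arcsec.
d = 1/p = 1/0.2778 = 3.5997 pc.
= 0.0035997 kpc.

0.00360 kpc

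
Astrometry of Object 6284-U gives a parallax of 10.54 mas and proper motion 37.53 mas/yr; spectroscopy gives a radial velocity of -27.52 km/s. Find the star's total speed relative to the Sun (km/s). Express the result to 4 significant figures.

32.28 km/s

d = 1/p = 1/0.01054″ = 94.877 pc.
μ = 37.53 mas/yr = 0.03753 ″/yr.
v_t = 4.740 μ d = 4.740 × 0.03753 × 94.877 = 16.878 km/s.
v = √(v_r² + v_t²) = √((-27.52)² + 16.878²) = √1042.22 = 32.283 km/s.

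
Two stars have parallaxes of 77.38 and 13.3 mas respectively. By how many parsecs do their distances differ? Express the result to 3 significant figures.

d_A = 1/0.07738″ = 12.923 pc; d_B = 1/0.01330″ = 75.188 pc.
|d_B − d_A| = |75.188 − 12.923| = 62.265 pc.

62.3 pc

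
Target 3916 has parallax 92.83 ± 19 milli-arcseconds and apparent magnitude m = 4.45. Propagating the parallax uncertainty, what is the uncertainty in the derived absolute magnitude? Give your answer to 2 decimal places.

M = m − 5 log₁₀ d + 5 = m + 5 log₁₀ p + 5, so ∂M/∂p = 5/(p ln 10).
σ_M = (5/ln 10) · (σ_p/p) = 2.1715 × 19/92.83 = 2.1715 × 0.20468 = 0.44446.

σ_M = 0.44 mag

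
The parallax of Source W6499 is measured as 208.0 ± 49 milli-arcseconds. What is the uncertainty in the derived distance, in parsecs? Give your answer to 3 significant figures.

1.13 pc

d = 1/p, so σ_d = σ_p / p².
σ_d = 0.0490 / (0.2080)² = 0.0490 / 0.043264 = 1.1326 pc.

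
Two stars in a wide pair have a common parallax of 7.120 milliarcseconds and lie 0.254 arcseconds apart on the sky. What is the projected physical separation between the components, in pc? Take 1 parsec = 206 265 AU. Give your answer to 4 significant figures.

0.0001730 pc

d = 1/p = 1/0.007120″ = 140.45 pc.
At distance d (pc), an angle of θ arcsec spans θ·d AU: s = 0.254 × 140.45 = 35.674 AU.
= 35.674 / 206265 = 0.00017295 pc.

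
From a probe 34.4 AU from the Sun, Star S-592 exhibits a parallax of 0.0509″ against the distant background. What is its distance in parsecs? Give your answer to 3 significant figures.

676 pc

With baseline B (in AU) and parallax p (in arcsec), d = B/p parsecs.
d = 34.4 / 0.0509 = 675.83 pc.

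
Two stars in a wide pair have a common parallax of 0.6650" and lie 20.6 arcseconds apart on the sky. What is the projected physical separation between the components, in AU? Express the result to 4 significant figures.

30.98 AU

d = 1/p = 1/0.6650″ = 1.5038 pc.
At distance d (pc), an angle of θ arcsec spans θ·d AU: s = 20.6 × 1.5038 = 30.978 AU.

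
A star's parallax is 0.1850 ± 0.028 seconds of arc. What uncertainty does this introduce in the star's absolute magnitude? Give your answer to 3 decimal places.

σ_M = 0.329 mag

M = m − 5 log₁₀ d + 5 = m + 5 log₁₀ p + 5, so ∂M/∂p = 5/(p ln 10).
σ_M = (5/ln 10) · (σ_p/p) = 2.1715 × 0.028/0.1850 = 2.1715 × 0.15135 = 0.32866.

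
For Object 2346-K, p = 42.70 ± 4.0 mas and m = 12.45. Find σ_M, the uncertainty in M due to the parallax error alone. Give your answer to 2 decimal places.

M = m − 5 log₁₀ d + 5 = m + 5 log₁₀ p + 5, so ∂M/∂p = 5/(p ln 10).
σ_M = (5/ln 10) · (σ_p/p) = 2.1715 × 4.0/42.70 = 2.1715 × 0.093677 = 0.20342.

σ_M = 0.20 mag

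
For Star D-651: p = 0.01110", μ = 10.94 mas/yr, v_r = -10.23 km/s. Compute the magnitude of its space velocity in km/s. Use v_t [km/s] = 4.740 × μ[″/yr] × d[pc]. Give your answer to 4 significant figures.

d = 1/p = 1/0.01110″ = 90.09 pc.
μ = 10.94 mas/yr = 0.01094 ″/yr.
v_t = 4.740 μ d = 4.740 × 0.01094 × 90.09 = 4.6717 km/s.
v = √(v_r² + v_t²) = √((-10.23)² + 4.6717²) = √126.478 = 11.246 km/s.

11.25 km/s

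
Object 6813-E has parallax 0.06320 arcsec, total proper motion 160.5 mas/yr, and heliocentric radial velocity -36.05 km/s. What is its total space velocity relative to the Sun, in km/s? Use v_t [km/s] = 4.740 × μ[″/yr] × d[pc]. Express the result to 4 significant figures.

d = 1/p = 1/0.06320″ = 15.823 pc.
μ = 160.5 mas/yr = 0.1605 ″/yr.
v_t = 4.740 μ d = 4.740 × 0.1605 × 15.823 = 12.038 km/s.
v = √(v_r² + v_t²) = √((-36.05)² + 12.038²) = √1444.52 = 38.007 km/s.

38.01 km/s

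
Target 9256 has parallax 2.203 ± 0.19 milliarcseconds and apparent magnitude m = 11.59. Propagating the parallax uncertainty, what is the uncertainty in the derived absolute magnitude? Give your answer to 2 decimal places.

σ_M = 0.19 mag

M = m − 5 log₁₀ d + 5 = m + 5 log₁₀ p + 5, so ∂M/∂p = 5/(p ln 10).
σ_M = (5/ln 10) · (σ_p/p) = 2.1715 × 0.19/2.203 = 2.1715 × 0.086246 = 0.18728.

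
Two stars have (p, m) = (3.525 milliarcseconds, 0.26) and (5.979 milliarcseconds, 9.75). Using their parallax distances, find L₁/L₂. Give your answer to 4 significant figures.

d₁ = 1/p₁ = 1/0.003525″ = 283.69 pc; d₂ = 1/p₂ = 1/0.005979″ = 167.25 pc.
M₁ = m₁ − 5 log₁₀ d₁ + 5 = 0.26 − 12.2642 + 5 = -7.0042.
M₂ = 9.75 − 11.1168 + 5 = 3.6332.
L₁/L₂ = 10^(0.4(M₂ − M₁)) = 10^(0.4 × 10.6374) = 10^4.25496 = 17987.

L₁/L₂ = 17990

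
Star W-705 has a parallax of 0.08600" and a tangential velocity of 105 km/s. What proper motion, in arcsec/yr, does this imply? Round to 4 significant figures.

1.905 arcsec/yr

d = 1/p = 1/0.08600″ = 11.628 pc.
μ = v_t / (4.74 d) = 105 / (4.74 × 11.628) = 105 / 55.117 = 1.905 ″/yr.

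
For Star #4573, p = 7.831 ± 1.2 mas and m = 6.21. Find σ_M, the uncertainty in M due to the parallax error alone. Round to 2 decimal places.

σ_M = 0.33 mag

M = m − 5 log₁₀ d + 5 = m + 5 log₁₀ p + 5, so ∂M/∂p = 5/(p ln 10).
σ_M = (5/ln 10) · (σ_p/p) = 2.1715 × 1.2/7.831 = 2.1715 × 0.15324 = 0.33276.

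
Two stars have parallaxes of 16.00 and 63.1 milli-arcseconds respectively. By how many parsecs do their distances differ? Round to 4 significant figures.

46.65 pc

d_A = 1/0.01600″ = 62.5 pc; d_B = 1/0.06310″ = 15.848 pc.
|d_B − d_A| = |15.848 − 62.5| = 46.652 pc.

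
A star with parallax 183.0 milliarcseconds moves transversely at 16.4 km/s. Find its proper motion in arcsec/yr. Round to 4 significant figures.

d = 1/p = 1/0.1830″ = 5.4645 pc.
μ = v_t / (4.74 d) = 16.4 / (4.74 × 5.4645) = 16.4 / 25.902 = 0.63316 ″/yr.

0.6332 arcsec/yr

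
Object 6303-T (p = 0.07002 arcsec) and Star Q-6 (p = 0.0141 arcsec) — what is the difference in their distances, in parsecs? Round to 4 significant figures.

d_A = 1/0.07002″ = 14.282 pc; d_B = 1/0.01410″ = 70.922 pc.
|d_B − d_A| = |70.922 − 14.282| = 56.64 pc.

56.64 pc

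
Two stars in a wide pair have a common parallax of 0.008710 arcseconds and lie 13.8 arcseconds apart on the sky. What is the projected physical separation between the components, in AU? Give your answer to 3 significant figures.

1580 AU

d = 1/p = 1/0.008710″ = 114.81 pc.
At distance d (pc), an angle of θ arcsec spans θ·d AU: s = 13.8 × 114.81 = 1584.4 AU.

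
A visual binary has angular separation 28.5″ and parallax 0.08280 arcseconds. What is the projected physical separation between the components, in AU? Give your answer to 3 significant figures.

344 AU

d = 1/p = 1/0.08280″ = 12.077 pc.
At distance d (pc), an angle of θ arcsec spans θ·d AU: s = 28.5 × 12.077 = 344.19 AU.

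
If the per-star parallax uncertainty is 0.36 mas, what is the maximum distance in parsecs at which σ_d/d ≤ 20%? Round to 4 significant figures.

555.6 pc

σ_d/d = σ_p/p, so the condition is σ_p/p ≤ 0.20, i.e. p ≥ σ_p/0.20.
p_min = 0.36/0.20 = 1.8 mas = 0.0018 arcsec.
d_max = 1/p_min = 1/0.0018 = 555.56 pc.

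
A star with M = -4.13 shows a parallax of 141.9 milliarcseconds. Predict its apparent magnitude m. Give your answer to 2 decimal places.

d = 1/p = 1/0.1419″ = 7.0472 pc.
m − M = 5 log₁₀ d − 5 = 5 log₁₀(7.0472) − 5 = 4.2401 − 5 = -0.7599.
m = M + (m − M) = -4.13 + (-0.7599) = -4.89.

m = -4.89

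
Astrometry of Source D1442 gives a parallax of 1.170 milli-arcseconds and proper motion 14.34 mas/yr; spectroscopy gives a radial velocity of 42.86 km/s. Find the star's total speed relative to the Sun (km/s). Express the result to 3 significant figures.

d = 1/p = 1/0.001170″ = 854.7 pc.
μ = 14.34 mas/yr = 0.01434 ″/yr.
v_t = 4.740 μ d = 4.740 × 0.01434 × 854.7 = 58.095 km/s.
v = √(v_r² + v_t²) = √(42.86² + 58.095²) = √5212.01 = 72.194 km/s.

72.2 km/s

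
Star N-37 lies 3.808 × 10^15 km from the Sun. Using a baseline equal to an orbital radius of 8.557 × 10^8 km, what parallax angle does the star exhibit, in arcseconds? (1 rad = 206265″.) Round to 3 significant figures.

0.0464 arcsec

θ ≈ B/d = (8.557 × 10^8) / (3.808 × 10^15) = 2.2471 × 10^-7 rad.
In arcseconds: 2.2471 × 10^-7 × 206265 = 0.04635″.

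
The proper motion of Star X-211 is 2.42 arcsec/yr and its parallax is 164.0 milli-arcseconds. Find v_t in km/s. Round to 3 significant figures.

69.9 km/s

d = 1/p = 1/0.1640″ = 6.0976 pc.
v_t = 4.74 × μ × d = 4.74 × 2.42 × 6.0976 = 69.944 km/s.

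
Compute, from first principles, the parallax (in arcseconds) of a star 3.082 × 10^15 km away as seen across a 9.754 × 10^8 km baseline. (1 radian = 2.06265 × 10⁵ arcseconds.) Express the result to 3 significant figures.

0.0653 arcsec

θ ≈ B/d = (9.754 × 10^8) / (3.082 × 10^15) = 3.1648 × 10^-7 rad.
In arcseconds: 3.1648 × 10^-7 × 206265 = 0.065279″.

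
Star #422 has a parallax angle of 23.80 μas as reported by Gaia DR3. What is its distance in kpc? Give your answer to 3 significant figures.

p = 23.80 μas = 0.00002380 arcsec.
d = 1/p = 1/0.00002380 = 42017 pc.
= 42.017 kpc.

42.0 kpc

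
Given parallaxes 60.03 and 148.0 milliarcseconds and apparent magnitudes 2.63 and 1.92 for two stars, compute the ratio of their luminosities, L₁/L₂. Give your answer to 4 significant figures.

d₁ = 1/p₁ = 1/0.06003″ = 16.658 pc; d₂ = 1/p₂ = 1/0.1480″ = 6.7568 pc.
M₁ = m₁ − 5 log₁₀ d₁ + 5 = 2.63 − 6.1081 + 5 = 1.5219.
M₂ = 1.92 − 4.1487 + 5 = 2.7713.
L₁/L₂ = 10^(0.4(M₂ − M₁)) = 10^(0.4 × 1.2494) = 10^0.49976 = 3.1605.

L₁/L₂ = 3.161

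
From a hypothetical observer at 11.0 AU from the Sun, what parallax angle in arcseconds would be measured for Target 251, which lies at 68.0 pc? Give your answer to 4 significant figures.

p (arcsec) = B (AU) / d (pc).
p = 11.0 / 68.0 = 0.16176 arcsec.

0.1618 arcsec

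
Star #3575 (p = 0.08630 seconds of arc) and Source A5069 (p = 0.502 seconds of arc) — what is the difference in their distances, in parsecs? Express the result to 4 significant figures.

d_A = 1/0.08630″ = 11.587 pc; d_B = 1/0.5020″ = 1.992 pc.
|d_B − d_A| = |1.992 − 11.587| = 9.595 pc.

9.595 pc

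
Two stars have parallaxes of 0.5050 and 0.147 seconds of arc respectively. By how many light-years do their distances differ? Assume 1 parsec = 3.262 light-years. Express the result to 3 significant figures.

15.7 ly

d_A = 1/0.5050″ = 1.9802 pc; d_B = 1/0.1470″ = 6.8027 pc.
|d_B − d_A| = |6.8027 − 1.9802| = 4.8225 pc = 4.8225 × 3.262 ly = 15.731 ly.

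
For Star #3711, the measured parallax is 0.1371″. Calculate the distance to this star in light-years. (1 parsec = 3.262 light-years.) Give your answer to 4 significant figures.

d = 1/p = 1/0.1371 = 7.2939 pc.
In light-years: 7.2939 × 3.262 = 23.793 ly.

23.79 light years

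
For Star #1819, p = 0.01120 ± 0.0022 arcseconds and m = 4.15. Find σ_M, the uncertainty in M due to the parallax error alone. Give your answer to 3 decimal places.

M = m − 5 log₁₀ d + 5 = m + 5 log₁₀ p + 5, so ∂M/∂p = 5/(p ln 10).
σ_M = (5/ln 10) · (σ_p/p) = 2.1715 × 0.0022/0.01120 = 2.1715 × 0.19643 = 0.42655.

σ_M = 0.427 mag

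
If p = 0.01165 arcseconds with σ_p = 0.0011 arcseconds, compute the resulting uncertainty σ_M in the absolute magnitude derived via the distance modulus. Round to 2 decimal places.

σ_M = 0.21 mag

M = m − 5 log₁₀ d + 5 = m + 5 log₁₀ p + 5, so ∂M/∂p = 5/(p ln 10).
σ_M = (5/ln 10) · (σ_p/p) = 2.1715 × 0.0011/0.01165 = 2.1715 × 0.094421 = 0.20504.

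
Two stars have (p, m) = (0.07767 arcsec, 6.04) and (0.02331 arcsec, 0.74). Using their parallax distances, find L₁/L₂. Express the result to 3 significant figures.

L₁/L₂ = 0.000683

d₁ = 1/p₁ = 1/0.07767″ = 12.875 pc; d₂ = 1/p₂ = 1/0.02331″ = 42.9 pc.
M₁ = m₁ − 5 log₁₀ d₁ + 5 = 6.04 − 5.5487 + 5 = 5.4913.
M₂ = 0.74 − 8.1623 + 5 = -2.4223.
L₁/L₂ = 10^(0.4(M₂ − M₁)) = 10^(0.4 × (-7.9136)) = 10^(-3.16544) = 0.00068322.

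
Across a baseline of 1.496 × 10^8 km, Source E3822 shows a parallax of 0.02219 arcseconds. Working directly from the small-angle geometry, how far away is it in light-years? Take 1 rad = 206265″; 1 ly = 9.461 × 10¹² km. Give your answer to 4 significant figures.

θ = 0.02219″ = 0.02219/206265 = 1.0758 × 10^-7 rad.
d = B/θ = (1.496 × 10^8) / (1.0758 × 10^-7) = 1.3906 × 10^15 km = (1.3906 × 10^15) / (9.461 × 10^12) ly = 146.98 ly.

147.0 ly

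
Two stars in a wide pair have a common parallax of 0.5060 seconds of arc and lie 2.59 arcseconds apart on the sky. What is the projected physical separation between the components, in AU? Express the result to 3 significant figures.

5.12 AU

d = 1/p = 1/0.5060″ = 1.9763 pc.
At distance d (pc), an angle of θ arcsec spans θ·d AU: s = 2.59 × 1.9763 = 5.1186 AU.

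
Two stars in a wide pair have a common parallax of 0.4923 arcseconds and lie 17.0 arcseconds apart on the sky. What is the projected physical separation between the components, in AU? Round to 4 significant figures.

34.53 AU

d = 1/p = 1/0.4923″ = 2.0313 pc.
At distance d (pc), an angle of θ arcsec spans θ·d AU: s = 17.0 × 2.0313 = 34.532 AU.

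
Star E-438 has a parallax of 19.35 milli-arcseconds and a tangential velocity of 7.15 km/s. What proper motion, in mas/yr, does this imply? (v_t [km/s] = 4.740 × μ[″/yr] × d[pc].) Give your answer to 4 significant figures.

d = 1/p = 1/0.01935″ = 51.68 pc.
μ = v_t / (4.74 d) = 7.15 / (4.74 × 51.68) = 7.15 / 244.96 = 0.029188 ″/yr = 29.188 mas/yr.

29.19 mas/yr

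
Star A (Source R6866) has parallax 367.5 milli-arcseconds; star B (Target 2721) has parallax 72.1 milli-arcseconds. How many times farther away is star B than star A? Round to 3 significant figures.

Since d = 1/p, d_B/d_A = p_A/p_B.
= 367.5 / 72.1 = 5.0971.

5.10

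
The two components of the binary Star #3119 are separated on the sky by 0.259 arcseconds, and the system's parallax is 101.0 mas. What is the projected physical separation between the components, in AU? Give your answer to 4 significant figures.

2.564 AU

d = 1/p = 1/0.1010″ = 9.901 pc.
At distance d (pc), an angle of θ arcsec spans θ·d AU: s = 0.259 × 9.901 = 2.5644 AU.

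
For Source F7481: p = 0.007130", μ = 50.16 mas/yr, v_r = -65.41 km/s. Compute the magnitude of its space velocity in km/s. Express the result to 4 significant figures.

d = 1/p = 1/0.007130″ = 140.25 pc.
μ = 50.16 mas/yr = 0.05016 ″/yr.
v_t = 4.740 μ d = 4.740 × 0.05016 × 140.25 = 33.346 km/s.
v = √(v_r² + v_t²) = √((-65.41)² + 33.346²) = √5390.42 = 73.419 km/s.

73.42 km/s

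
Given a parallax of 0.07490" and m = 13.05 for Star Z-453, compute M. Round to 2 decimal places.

d = 1/p = 1/0.07490″ = 13.351 pc.
m − M = 5 log₁₀(13.351) − 5 = 5.6276 − 5 = 0.6276.
M = m − (m − M) = 13.05 − 0.6276 = 12.42.

M = 12.42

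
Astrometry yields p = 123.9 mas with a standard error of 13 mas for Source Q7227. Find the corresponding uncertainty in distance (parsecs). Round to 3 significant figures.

d = 1/p, so σ_d = σ_p / p².
σ_d = 0.0130 / (0.1239)² = 0.0130 / 0.015351 = 0.84685 pc.

0.847 pc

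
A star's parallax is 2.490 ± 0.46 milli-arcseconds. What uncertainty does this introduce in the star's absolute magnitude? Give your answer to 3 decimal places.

σ_M = 0.401 mag

M = m − 5 log₁₀ d + 5 = m + 5 log₁₀ p + 5, so ∂M/∂p = 5/(p ln 10).
σ_M = (5/ln 10) · (σ_p/p) = 2.1715 × 0.46/2.490 = 2.1715 × 0.18474 = 0.40116.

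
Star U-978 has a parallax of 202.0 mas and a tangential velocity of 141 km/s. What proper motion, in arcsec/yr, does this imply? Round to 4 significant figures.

d = 1/p = 1/0.2020″ = 4.9505 pc.
μ = v_t / (4.74 d) = 141 / (4.74 × 4.9505) = 141 / 23.465 = 6.0089 ″/yr.

6.009 arcsec/yr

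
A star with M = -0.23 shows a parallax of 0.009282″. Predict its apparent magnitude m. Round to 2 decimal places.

m = 4.93

d = 1/p = 1/0.009282″ = 107.74 pc.
m − M = 5 log₁₀ d − 5 = 5 log₁₀(107.74) − 5 = 10.1619 − 5 = 5.1619.
m = M + (m − M) = -0.23 + 5.1619 = 4.93.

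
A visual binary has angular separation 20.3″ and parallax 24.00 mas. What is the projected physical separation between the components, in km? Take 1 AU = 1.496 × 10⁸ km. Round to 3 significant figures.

d = 1/p = 1/0.02400″ = 41.667 pc.
At distance d (pc), an angle of θ arcsec spans θ·d AU: s = 20.3 × 41.667 = 845.84 AU.
= 845.84 × 1.496 × 10⁸ km = 1.2654 × 10^11 km.

1.27 × 10^11 km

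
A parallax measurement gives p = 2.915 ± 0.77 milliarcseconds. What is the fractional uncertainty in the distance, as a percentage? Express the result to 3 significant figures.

26.4%

For d = 1/p, |σ_d/d| = |σ_p/p|.
σ_p/p = 0.77 / 2.915 = 0.26415 = 26.415%.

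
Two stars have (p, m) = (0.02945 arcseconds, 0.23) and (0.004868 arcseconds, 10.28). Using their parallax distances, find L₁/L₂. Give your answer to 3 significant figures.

d₁ = 1/p₁ = 1/0.02945″ = 33.956 pc; d₂ = 1/p₂ = 1/0.004868″ = 205.42 pc.
M₁ = m₁ − 5 log₁₀ d₁ + 5 = 0.23 − 7.6546 + 5 = -2.4246.
M₂ = 10.28 − 11.5632 + 5 = 3.7168.
L₁/L₂ = 10^(0.4(M₂ − M₁)) = 10^(0.4 × 6.1414) = 10^2.45656 = 286.13.

L₁/L₂ = 286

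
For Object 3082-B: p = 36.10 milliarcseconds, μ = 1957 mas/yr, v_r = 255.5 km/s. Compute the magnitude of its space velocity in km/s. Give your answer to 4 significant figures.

362.4 km/s

d = 1/p = 1/0.03610″ = 27.701 pc.
μ = 1957 mas/yr = 1.957 ″/yr.
v_t = 4.740 μ d = 4.740 × 1.957 × 27.701 = 256.96 km/s.
v = √(v_r² + v_t²) = √(255.5² + 256.96²) = √131309 = 362.37 km/s.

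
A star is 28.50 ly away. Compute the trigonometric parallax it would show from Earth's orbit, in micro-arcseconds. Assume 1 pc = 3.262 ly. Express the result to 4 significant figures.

114500 μas

d = 28.50 ly ÷ 3.262 = 8.737 pc.
p = 1/d = 1/8.737 = 0.11446 arcsec.
= 0.11446 × 10⁶ = 1.1446 × 10^5 μas.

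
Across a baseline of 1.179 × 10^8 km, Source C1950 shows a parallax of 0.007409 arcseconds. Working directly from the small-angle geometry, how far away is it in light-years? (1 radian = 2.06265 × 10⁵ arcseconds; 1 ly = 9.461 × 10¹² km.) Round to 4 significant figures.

346.9 ly

θ = 0.007409″ = 0.007409/206265 = 3.5920 × 10^-8 rad.
d = B/θ = (1.179 × 10^8) / (3.5920 × 10^-8) = 3.2823 × 10^15 km = (3.2823 × 10^15) / (9.461 × 10^12) ly = 346.93 ly.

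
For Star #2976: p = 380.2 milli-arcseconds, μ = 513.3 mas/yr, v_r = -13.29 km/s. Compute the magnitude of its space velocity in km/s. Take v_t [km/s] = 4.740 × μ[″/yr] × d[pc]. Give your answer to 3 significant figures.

14.8 km/s

d = 1/p = 1/0.3802″ = 2.6302 pc.
μ = 513.3 mas/yr = 0.5133 ″/yr.
v_t = 4.740 μ d = 4.740 × 0.5133 × 2.6302 = 6.3994 km/s.
v = √(v_r² + v_t²) = √((-13.29)² + 6.3994²) = √217.576 = 14.75 km/s.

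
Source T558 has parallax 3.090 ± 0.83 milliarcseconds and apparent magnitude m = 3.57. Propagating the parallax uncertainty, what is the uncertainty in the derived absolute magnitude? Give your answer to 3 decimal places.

σ_M = 0.583 mag

M = m − 5 log₁₀ d + 5 = m + 5 log₁₀ p + 5, so ∂M/∂p = 5/(p ln 10).
σ_M = (5/ln 10) · (σ_p/p) = 2.1715 × 0.83/3.090 = 2.1715 × 0.26861 = 0.58329.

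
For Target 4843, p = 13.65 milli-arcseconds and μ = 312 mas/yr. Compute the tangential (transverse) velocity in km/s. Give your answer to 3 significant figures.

d = 1/p = 1/0.01365″ = 73.26 pc.
μ = 312 mas/yr = 0.312 ″/yr.
v_t = 4.74 × μ × d = 4.74 × 0.312 × 73.26 = 108.34 km/s.

108 km/s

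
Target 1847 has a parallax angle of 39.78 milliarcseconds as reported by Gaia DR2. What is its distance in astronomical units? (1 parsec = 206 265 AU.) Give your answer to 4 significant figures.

5.185 × 10^6 AU

p = 39.78 milliarcseconds = 0.03978 arcsec.
d = 1/p = 1/0.03978 = 25.138 pc.
In AU: 25.138 × 206265 = 5.1851 × 10^6 AU.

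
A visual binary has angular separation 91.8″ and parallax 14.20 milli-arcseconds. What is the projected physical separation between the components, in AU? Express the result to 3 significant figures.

6460 AU

d = 1/p = 1/0.01420″ = 70.423 pc.
At distance d (pc), an angle of θ arcsec spans θ·d AU: s = 91.8 × 70.423 = 6464.8 AU.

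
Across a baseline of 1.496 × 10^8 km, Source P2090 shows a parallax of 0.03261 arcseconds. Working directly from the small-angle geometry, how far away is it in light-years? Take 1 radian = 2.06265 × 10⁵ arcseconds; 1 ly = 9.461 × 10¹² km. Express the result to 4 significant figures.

θ = 0.03261″ = 0.03261/206265 = 1.5810 × 10^-7 rad.
d = B/θ = (1.496 × 10^8) / (1.5810 × 10^-7) = 9.4624 × 10^14 km = (9.4624 × 10^14) / (9.461 × 10^12) ly = 100.01 ly.

100.0 ly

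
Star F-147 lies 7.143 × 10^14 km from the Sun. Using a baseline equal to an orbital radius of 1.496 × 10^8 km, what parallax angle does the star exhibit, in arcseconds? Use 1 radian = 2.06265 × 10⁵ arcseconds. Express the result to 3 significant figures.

θ ≈ B/d = (1.496 × 10^8) / (7.143 × 10^14) = 2.0944 × 10^-7 rad.
In arcseconds: 2.0944 × 10^-7 × 206265 = 0.0432″.

0.0432 arcsec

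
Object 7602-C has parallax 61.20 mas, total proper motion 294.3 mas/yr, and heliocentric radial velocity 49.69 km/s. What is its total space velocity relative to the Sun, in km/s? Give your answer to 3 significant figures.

54.7 km/s

d = 1/p = 1/0.06120″ = 16.34 pc.
μ = 294.3 mas/yr = 0.2943 ″/yr.
v_t = 4.740 μ d = 4.740 × 0.2943 × 16.34 = 22.794 km/s.
v = √(v_r² + v_t²) = √(49.69² + 22.794²) = √2988.66 = 54.669 km/s.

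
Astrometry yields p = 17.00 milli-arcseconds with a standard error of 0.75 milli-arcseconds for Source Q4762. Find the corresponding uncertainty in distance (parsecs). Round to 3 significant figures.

2.60 pc

d = 1/p, so σ_d = σ_p / p².
σ_d = 0.000750 / (0.01700)² = 0.000750 / 0.000289 = 2.5952 pc.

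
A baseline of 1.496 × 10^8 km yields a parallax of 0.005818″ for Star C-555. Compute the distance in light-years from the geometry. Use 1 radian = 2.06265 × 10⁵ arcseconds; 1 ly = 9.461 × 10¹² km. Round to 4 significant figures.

θ = 0.005818″ = 0.005818/206265 = 2.8206 × 10^-8 rad.
d = B/θ = (1.496 × 10^8) / (2.8206 × 10^-8) = 5.3038 × 10^15 km = (5.3038 × 10^15) / (9.461 × 10^12) ly = 560.6 ly.

560.6 ly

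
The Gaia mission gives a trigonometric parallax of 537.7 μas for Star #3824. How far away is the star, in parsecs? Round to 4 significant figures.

p = 537.7 μas = 0.0005377 arcsec.
d = 1/p = 1/0.0005377 = 1859.8 pc.

1860 pc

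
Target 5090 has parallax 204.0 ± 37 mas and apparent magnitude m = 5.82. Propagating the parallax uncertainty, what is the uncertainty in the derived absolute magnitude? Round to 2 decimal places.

σ_M = 0.39 mag

M = m − 5 log₁₀ d + 5 = m + 5 log₁₀ p + 5, so ∂M/∂p = 5/(p ln 10).
σ_M = (5/ln 10) · (σ_p/p) = 2.1715 × 37/204.0 = 2.1715 × 0.18137 = 0.39384.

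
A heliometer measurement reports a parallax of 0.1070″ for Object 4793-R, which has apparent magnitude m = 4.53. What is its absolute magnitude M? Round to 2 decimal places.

d = 1/p = 1/0.1070″ = 9.3458 pc.
m − M = 5 log₁₀(9.3458) − 5 = 4.8531 − 5 = -0.1469.
M = m − (m − M) = 4.53 − (-0.1469) = 4.68.

M = 4.68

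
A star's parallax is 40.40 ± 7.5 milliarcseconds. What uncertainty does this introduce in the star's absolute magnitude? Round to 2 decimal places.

σ_M = 0.40 mag

M = m − 5 log₁₀ d + 5 = m + 5 log₁₀ p + 5, so ∂M/∂p = 5/(p ln 10).
σ_M = (5/ln 10) · (σ_p/p) = 2.1715 × 7.5/40.40 = 2.1715 × 0.18564 = 0.40312.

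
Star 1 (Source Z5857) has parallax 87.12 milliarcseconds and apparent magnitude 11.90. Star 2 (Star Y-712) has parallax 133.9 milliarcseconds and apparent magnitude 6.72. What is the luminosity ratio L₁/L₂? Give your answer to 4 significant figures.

L₁/L₂ = 0.02001

d₁ = 1/p₁ = 1/0.08712″ = 11.478 pc; d₂ = 1/p₂ = 1/0.1339″ = 7.4683 pc.
M₁ = m₁ − 5 log₁₀ d₁ + 5 = 11.90 − 5.2993 + 5 = 11.6007.
M₂ = 6.72 − 4.3661 + 5 = 7.3539.
L₁/L₂ = 10^(0.4(M₂ − M₁)) = 10^(0.4 × (-4.2468)) = 10^(-1.69872) = 0.020012.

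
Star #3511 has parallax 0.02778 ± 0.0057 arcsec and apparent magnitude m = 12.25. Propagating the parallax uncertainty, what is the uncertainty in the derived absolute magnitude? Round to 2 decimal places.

σ_M = 0.45 mag

M = m − 5 log₁₀ d + 5 = m + 5 log₁₀ p + 5, so ∂M/∂p = 5/(p ln 10).
σ_M = (5/ln 10) · (σ_p/p) = 2.1715 × 0.0057/0.02778 = 2.1715 × 0.20518 = 0.44555.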